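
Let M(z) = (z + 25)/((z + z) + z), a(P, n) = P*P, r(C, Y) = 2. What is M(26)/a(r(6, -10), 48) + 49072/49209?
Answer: 5940041/5117736 ≈ 1.1607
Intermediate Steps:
a(P, n) = P²
M(z) = (25 + z)/(3*z) (M(z) = (25 + z)/(2*z + z) = (25 + z)/((3*z)) = (25 + z)*(1/(3*z)) = (25 + z)/(3*z))
M(26)/a(r(6, -10), 48) + 49072/49209 = ((⅓)*(25 + 26)/26)/(2²) + 49072/49209 = ((⅓)*(1/26)*51)/4 + 49072*(1/49209) = (17/26)*(¼) + 49072/49209 = 17/104 + 49072/49209 = 5940041/5117736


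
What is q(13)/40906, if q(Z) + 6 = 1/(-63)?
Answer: -379/2577078 ≈ -0.00014707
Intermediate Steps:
q(Z) = -379/63 (q(Z) = -6 + 1/(-63) = -6 - 1/63 = -379/63)
q(13)/40906 = -379/63/40906 = -379/63*1/40906 = -379/2577078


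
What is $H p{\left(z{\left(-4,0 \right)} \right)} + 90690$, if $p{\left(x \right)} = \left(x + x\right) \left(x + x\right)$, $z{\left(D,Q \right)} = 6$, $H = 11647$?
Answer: $1767858$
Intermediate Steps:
$p{\left(x \right)} = 4 x^{2}$ ($p{\left(x \right)} = 2 x 2 x = 4 x^{2}$)
$H p{\left(z{\left(-4,0 \right)} \right)} + 90690 = 11647 \cdot 4 \cdot 6^{2} + 90690 = 11647 \cdot 4 \cdot 36 + 90690 = 11647 \cdot 144 + 90690 = 1677168 + 90690 = 1767858$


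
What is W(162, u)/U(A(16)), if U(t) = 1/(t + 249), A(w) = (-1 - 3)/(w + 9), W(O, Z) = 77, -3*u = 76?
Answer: 479017/25 ≈ 19161.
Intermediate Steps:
u = -76/3 (u = -⅓*76 = -76/3 ≈ -25.333)
A(w) = -4/(9 + w)
U(t) = 1/(249 + t)
W(162, u)/U(A(16)) = 77/(1/(249 - 4/(9 + 16))) = 77/(1/(249 - 4/25)) = 77/(1/(6221/25)) = 77/(25/6221) = 77*(6221/25) = 479017/25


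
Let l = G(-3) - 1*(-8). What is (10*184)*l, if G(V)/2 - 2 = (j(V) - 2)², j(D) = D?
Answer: 114080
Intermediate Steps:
G(V) = 4 + 2*(-2 + V)² (G(V) = 4 + 2*(V - 2)² = 4 + 2*(-2 + V)²)
l = 62 (l = (4 + 2*(-2 - 3)²) - 1*(-8) = (4 + 2*(-5)²) + 8 = (4 + 2*25) + 8 = (4 + 50) + 8 = 54 + 8 = 62)
(10*184)*l = (10*184)*62 = 1840*62 = 114080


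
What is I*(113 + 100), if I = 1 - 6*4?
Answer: -4899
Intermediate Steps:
I = -23 (I = 1 - 24 = -23)
I*(113 + 100) = -23*(113 + 100) = -23*213 = -4899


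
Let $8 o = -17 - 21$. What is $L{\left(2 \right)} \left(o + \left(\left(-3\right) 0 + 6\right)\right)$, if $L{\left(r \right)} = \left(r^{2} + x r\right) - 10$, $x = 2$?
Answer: $- \frac{5}{2} \approx -2.5$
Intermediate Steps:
$L{\left(r \right)} = -10 + r^{2} + 2 r$ ($L{\left(r \right)} = \left(r^{2} + 2 r\right) - 10 = -10 + r^{2} + 2 r$)
$o = - \frac{19}{4}$ ($o = \frac{-17 - 21}{8} = \frac{1}{8} \left(-38\right) = - \frac{19}{4} \approx -4.75$)
$L{\left(2 \right)} \left(o + \left(\left(-3\right) 0 + 6\right)\right) = \left(-10 + 2^{2} + 2 \cdot 2\right) \left(- \frac{19}{4} + \left(\left(-3\right) 0 + 6\right)\right) = \left(-10 + 4 + 4\right) \left(- \frac{19}{4} + \left(0 + 6\right)\right) = - 2 \left(- \frac{19}{4} + 6\right) = \left(-2\right) \frac{5}{4} = - \frac{5}{2}$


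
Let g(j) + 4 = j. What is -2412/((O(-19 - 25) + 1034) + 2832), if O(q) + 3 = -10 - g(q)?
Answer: -2412/3901 ≈ -0.61830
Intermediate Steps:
g(j) = -4 + j
O(q) = -9 - q (O(q) = -3 + (-10 - (-4 + q)) = -3 + (-10 + (4 - q)) = -3 + (-6 - q) = -9 - q)
-2412/((O(-19 - 25) + 1034) + 2832) = -2412/(((-9 - (-19 - 25)) + 1034) + 2832) = -2412/(((-9 - 1*(-44)) + 1034) + 2832) = -2412/(((-9 + 44) + 1034) + 2832) = -2412/((35 + 1034) + 2832) = -2412/(1069 + 2832) = -2412/3901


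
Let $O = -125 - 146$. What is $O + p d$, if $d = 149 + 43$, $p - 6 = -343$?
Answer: $-64975$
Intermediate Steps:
$p = -337$ ($p = 6 - 343 = -337$)
$O = -271$
$d = 192$
$O + p d = -271 - 64704 = -64975$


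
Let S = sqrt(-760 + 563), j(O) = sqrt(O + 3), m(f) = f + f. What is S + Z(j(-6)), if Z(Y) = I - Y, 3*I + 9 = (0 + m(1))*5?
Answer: 1/3 + I*sqrt(197) - I*sqrt(3) ≈ 0.33333 + 12.304*I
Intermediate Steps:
m(f) = 2*f
I = 1/3 (I = -3 + ((0 + 2*1)*5)/3 = -3 + ((0 + 2)*5)/3 = -3 + (2*5)/3 = -3 + (1/3)*10 = -3 + 10/3 = 1/3 ≈ 0.33333)
j(O) = sqrt(3 + O)
Z(Y) = 1/3 - Y
S = I*sqrt(197) (S = sqrt(-197) = I*sqrt(197) ≈ 14.036*I)
S + Z(j(-6)) = I*sqrt(197) + (1/3 - sqrt(3 - 6)) = I*sqrt(197) + (1/3 - sqrt(-3)) = I*sqrt(197) + (1/3 - I*sqrt(3)) = 1/3 + I*sqrt(197) - I*sqrt(3)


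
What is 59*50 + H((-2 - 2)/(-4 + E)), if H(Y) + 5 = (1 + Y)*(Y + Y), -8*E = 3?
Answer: 3611913/1225 ≈ 2948.5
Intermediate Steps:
E = -3/8 (E = -⅛*3 = -3/8 ≈ -0.37500)
H(Y) = -5 + 2*Y*(1 + Y) (H(Y) = -5 + (1 + Y)*(Y + Y) = -5 + (1 + Y)*(2*Y) = -5 + 2*Y*(1 + Y))
59*50 + H((-2 - 2)/(-4 + E)) = 59*50 + (-5 + 2*((-2 - 2)/(-4 - 3/8)) + 2*((-2 - 2)/(-4 - 3/8))²) = 2950 + (-5 + 2*(-4/(-35/8)) + 2*(-4/(-35/8))²) = 2950 + (-5 + 2*(-4*(-8/35)) + 2*(-4*(-8/35))²) = 2950 + (-5 + 2*(32/35) + 2*(32/35)²) = 2950 + (-5 + 64/35 + 2*(1024/1225)) = 2950 + (-5 + 64/35 + 2048/1225) = 2950 - 1837/1225 = 3611913/1225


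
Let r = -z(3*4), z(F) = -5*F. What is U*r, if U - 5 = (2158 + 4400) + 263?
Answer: 409560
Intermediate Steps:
U = 6826 (U = 5 + ((2158 + 4400) + 263) = 5 + (6558 + 263) = 5 + 6821 = 6826)
r = 60 (r = -(-5)*3*4 = -(-5)*12 = -1*(-60) = 60)
U*r = 6826*60 = 409560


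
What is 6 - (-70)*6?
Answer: 426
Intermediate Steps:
6 - (-70)*6 = 6 - 14*(-30) = 6 + 420 = 426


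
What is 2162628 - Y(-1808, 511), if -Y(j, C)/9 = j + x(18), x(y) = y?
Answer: 2146518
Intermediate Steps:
Y(j, C) = -162 - 9*j (Y(j, C) = -9*(j + 18) = -9*(18 + j) = -162 - 9*j)
2162628 - Y(-1808, 511) = 2162628 - (-162 - 9*(-1808)) = 2162628 - (-162 + 16272) = 2162628 - 1*16110 = 2162628 - 16110 = 2146518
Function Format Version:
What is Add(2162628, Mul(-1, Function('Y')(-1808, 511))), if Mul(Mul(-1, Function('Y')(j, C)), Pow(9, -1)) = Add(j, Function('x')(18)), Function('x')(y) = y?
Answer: 2146518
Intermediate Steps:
Function('Y')(j, C) = Add(-162, Mul(-9, j)) (Function('Y')(j, C) = Mul(-9, Add(j, 18)) = Mul(-9, Add(18, j)) = Add(-162, Mul(-9, j)))
Add(2162628, Mul(-1, Function('Y')(-1808, 511))) = Add(2162628, Mul(-1, Add(-162, Mul(-9, -1808)))) = Add(2162628, Mul(-1, Add(-162, 16272))) = Add(2162628, Mul(-1, 16110)) = Add(2162628, -16110) = 2146518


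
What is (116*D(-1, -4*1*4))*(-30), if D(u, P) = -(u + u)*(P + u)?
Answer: 118320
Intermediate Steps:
D(u, P) = -2*u*(P + u)
(116*D(-1, -4*1*4))*(-30) = (116*(-2*(-1)*(-4*1*4 - 1)))*(-30) = (116*(-2*(-1)*(-4*4 - 1)))*(-30) = (116*(-2*(-1)*(-16 - 1)))*(-30) = (116*(-2*(-1)*(-17)))*(-30) = (116*(-34))*(-30) = -3944*(-30) = 118320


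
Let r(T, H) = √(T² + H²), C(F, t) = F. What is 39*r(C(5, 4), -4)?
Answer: 39*√41 ≈ 249.72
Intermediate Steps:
r(T, H) = √(H² + T²)
39*r(C(5, 4), -4) = 39*√((-4)² + 5²) = 39*√(16 + 25) = 39*√41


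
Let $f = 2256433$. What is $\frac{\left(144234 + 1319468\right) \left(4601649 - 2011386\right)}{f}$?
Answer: $\frac{3791373133626}{2256433} \approx 1.6803 \cdot 10^{6}$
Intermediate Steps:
$\frac{\left(144234 + 1319468\right) \left(4601649 - 2011386\right)}{f} = \frac{\left(144234 + 1319468\right) \left(4601649 - 2011386\right)}{2256433} = 1463702 \cdot 2590263 \cdot \frac{1}{2256433} = 3791373133626 \cdot \frac{1}{2256433} = \frac{3791373133626}{2256433}$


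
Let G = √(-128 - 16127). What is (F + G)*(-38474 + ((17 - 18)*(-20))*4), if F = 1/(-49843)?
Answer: 38394/49843 - 38394*I*√16255 ≈ 0.7703 - 4.895e+6*I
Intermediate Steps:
G = I*√16255 (G = √(-16255) = I*√16255 ≈ 127.5*I)
F = -1/49843 ≈ -2.0063e-5
(F + G)*(-38474 + ((17 - 18)*(-20))*4) = (-1/49843 + I*√16255)*(-38474 + ((17 - 18)*(-20))*4) = (-1/49843 + I*√16255)*(-38474 - 1*(-20)*4) = (-1/49843 + I*√16255)*(-38474 + 20*4) = (-1/49843 + I*√16255)*(-38474 + 80) = (-1/49843 + I*√16255)*(-38394) = 38394/49843 - 38394*I*√16255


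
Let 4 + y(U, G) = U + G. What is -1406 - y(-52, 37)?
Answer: -1387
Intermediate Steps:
y(U, G) = -4 + G + U (y(U, G) = -4 + (U + G) = -4 + (G + U) = -4 + G + U)
-1406 - y(-52, 37) = -1406 - (-4 + 37 - 52) = -1406 - 1*(-19) = -1406 + 19 = -1387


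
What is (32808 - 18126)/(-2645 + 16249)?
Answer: 7341/6802 ≈ 1.0792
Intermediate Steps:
(32808 - 18126)/(-2645 + 16249) = 14682/13604 = 14682*(1/13604) = 7341/6802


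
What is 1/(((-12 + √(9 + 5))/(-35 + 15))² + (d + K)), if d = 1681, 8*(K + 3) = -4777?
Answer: 432508/467657905 + 24*√14/467657905 ≈ 0.00092503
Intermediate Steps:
K = -4801/8 (K = -3 + (⅛)*(-4777) = -3 - 4777/8 = -4801/8 ≈ -600.13)
1/(((-12 + √(9 + 5))/(-35 + 15))² + (d + K)) = 1/(((-12 + √(9 + 5))/(-35 + 15))² + (1681 - 4801/8)) = 1/(((-12 + √14)/(-20))² + 8647/8) = 1/(((-12 + √14)*(-1/20))² + 8647/8) = 1/((⅗ - √14/20)² + 8647/8) = 1/(8647/8 + (⅗ - √14/20)²)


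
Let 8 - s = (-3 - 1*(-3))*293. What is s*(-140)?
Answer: -1120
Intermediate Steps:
s = 8 (s = 8 - (-3 - 1*(-3))*293 = 8 - (-3 + 3)*293 = 8 - 0*293 = 8 - 1*0 = 8 + 0 = 8)
s*(-140) = 8*(-140) = -1120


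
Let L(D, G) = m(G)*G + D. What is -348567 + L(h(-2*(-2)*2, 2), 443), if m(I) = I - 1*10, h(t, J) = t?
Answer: -156740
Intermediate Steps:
m(I) = -10 + I (m(I) = I - 10 = -10 + I)
L(D, G) = D + G*(-10 + G) (L(D, G) = (-10 + G)*G + D = G*(-10 + G) + D = D + G*(-10 + G))
-348567 + L(h(-2*(-2)*2, 2), 443) = -348567 + (-2*(-2)*2 + 443*(-10 + 443)) = -348567 + (4*2 + 443*433) = -348567 + (8 + 191819) = -348567 + 191827 = -156740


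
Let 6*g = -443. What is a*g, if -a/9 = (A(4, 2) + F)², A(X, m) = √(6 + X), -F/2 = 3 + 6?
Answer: 221943 - 23922*√10 ≈ 1.4630e+5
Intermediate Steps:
F = -18 (F = -2*(3 + 6) = -2*9 = -18)
g = -443/6 (g = (⅙)*(-443) = -443/6 ≈ -73.833)
a = -9*(-18 + √10)² (a = -9*(√(6 + 4) - 18)² = -9*(√10 - 18)² = -9*(-18 + √10)² ≈ -1981.4)
a*g = (-3006 + 324*√10)*(-443/6) = 221943 - 23922*√10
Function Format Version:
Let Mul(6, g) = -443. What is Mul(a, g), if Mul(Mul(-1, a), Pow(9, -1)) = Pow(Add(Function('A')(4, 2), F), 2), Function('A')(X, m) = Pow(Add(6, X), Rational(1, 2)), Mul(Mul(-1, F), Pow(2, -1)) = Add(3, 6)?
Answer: Add(221943, Mul(-23922, Pow(10, Rational(1, 2)))) ≈ 1.4630e+5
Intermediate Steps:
F = -18 (F = Mul(-2, Add(3, 6)) = Mul(-2, 9) = -18)
g = Rational(-443, 6) (g = Mul(Rational(1, 6), -443) = Rational(-443, 6) ≈ -73.833)
a = Mul(-9, Pow(Add(-18, Pow(10, Rational(1, 2))), 2)) (a = Mul(-9, Pow(Add(Pow(Add(6, 4), Rational(1, 2)), -18), 2)) = Mul(-9, Pow(Add(Pow(10, Rational(1, 2)), -18), 2)) = Mul(-9, Pow(Add(-18, Pow(10, Rational(1, 2))), 2)) ≈ -1981.4)
Mul(a, g) = Mul(Add(-3006, Mul(324, Pow(10, Rational(1, 2)))), Rational(-443, 6)) = Add(221943, Mul(-23922, Pow(10, Rational(1, 2))))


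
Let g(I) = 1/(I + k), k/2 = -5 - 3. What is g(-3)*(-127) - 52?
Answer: -861/19 ≈ -45.316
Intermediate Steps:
k = -16 (k = 2*(-5 - 3) = 2*(-8) = -16)
g(I) = 1/(-16 + I) (g(I) = 1/(I - 16) = 1/(-16 + I))
g(-3)*(-127) - 52 = -127/(-16 - 3) - 52 = -127/(-19) - 52 = -1/19*(-127) - 52 = 127/19 - 52 = -861/19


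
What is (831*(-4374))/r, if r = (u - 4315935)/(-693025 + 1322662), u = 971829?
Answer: 381433464963/557351 ≈ 6.8437e+5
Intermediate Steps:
r = -1114702/209879 (r = (971829 - 4315935)/(-693025 + 1322662) = -3344106/629637 = -3344106*1/629637 = -1114702/209879 ≈ -5.3112)
(831*(-4374))/r = (831*(-4374))/(-1114702/209879) = -3634794*(-209879/1114702) = 381433464963/557351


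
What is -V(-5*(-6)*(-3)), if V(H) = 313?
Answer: -313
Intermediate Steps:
-V(-5*(-6)*(-3)) = -1*313 = -313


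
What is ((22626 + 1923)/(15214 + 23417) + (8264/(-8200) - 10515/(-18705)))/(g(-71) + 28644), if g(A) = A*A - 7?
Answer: 3124232023/554308204999050 ≈ 5.6363e-6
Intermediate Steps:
g(A) = -7 + A**2 (g(A) = A**2 - 7 = -7 + A**2)
((22626 + 1923)/(15214 + 23417) + (8264/(-8200) - 10515/(-18705)))/(g(-71) + 28644) = ((22626 + 1923)/(15214 + 23417) + (8264/(-8200) - 10515/(-18705)))/((-7 + (-71)**2) + 28644) = (24549/38631 + (8264*(-1/8200) - 10515*(-1/18705)))/((-7 + 5041) + 28644) = (24549*(1/38631) + (-1033/1025 + 701/1247))/(5034 + 28644) = (8183/12877 - 569626/1278175)/33678 = (3124232023/16459059475)*(1/33678) = 3124232023/554308204999050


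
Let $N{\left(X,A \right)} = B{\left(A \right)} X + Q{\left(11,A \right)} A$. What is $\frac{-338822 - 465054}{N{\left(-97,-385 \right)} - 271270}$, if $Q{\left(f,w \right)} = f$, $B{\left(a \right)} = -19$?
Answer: $\frac{401938}{136831} \approx 2.9375$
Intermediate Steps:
$N{\left(X,A \right)} = - 19 X + 11 A$
$\frac{-338822 - 465054}{N{\left(-97,-385 \right)} - 271270} = \frac{-338822 - 465054}{\left(\left(-19\right) \left(-97\right) + 11 \left(-385\right)\right) - 271270} = - \frac{803876}{\left(1843 - 4235\right) - 271270} = - \frac{803876}{-2392 - 271270} = - \frac{803876}{-273662} = \left(-803876\right) \left(- \frac{1}{273662}\right) = \frac{401938}{136831}$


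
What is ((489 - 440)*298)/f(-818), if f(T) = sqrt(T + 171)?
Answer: -14602*I*sqrt(647)/647 ≈ -574.06*I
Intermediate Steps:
f(T) = sqrt(171 + T)
((489 - 440)*298)/f(-818) = ((489 - 440)*298)/(sqrt(171 - 818)) = (49*298)/(sqrt(-647)) = 14602/((I*sqrt(647))) = 14602*(-I*sqrt(647)/647) = -14602*I*sqrt(647)/647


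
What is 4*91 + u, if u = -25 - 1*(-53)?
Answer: 392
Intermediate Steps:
u = 28 (u = -25 + 53 = 28)
4*91 + u = 4*91 + 28 = 364 + 28 = 392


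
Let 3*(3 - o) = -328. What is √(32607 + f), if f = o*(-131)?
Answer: √161022/3 ≈ 133.76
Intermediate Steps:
o = 337/3 (o = 3 - ⅓*(-328) = 3 + 328/3 = 337/3 ≈ 112.33)
f = -44147/3 (f = (337/3)*(-131) = -44147/3 ≈ -14716.)
√(32607 + f) = √(32607 - 44147/3) = √(53674/3) = √161022/3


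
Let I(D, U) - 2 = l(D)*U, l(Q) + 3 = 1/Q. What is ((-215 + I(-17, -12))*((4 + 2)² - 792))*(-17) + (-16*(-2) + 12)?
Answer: -2265688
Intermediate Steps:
l(Q) = -3 + 1/Q
I(D, U) = 2 + U*(-3 + 1/D) (I(D, U) = 2 + (-3 + 1/D)*U = 2 + U*(-3 + 1/D))
((-215 + I(-17, -12))*((4 + 2)² - 792))*(-17) + (-16*(-2) + 12) = ((-215 + (2 - 3*(-12) - 12/(-17)))*((4 + 2)² - 792))*(-17) + (-16*(-2) + 12) = ((-215 + (2 + 36 - 12*(-1/17)))*(6² - 792))*(-17) + (32 + 12) = ((-215 + (2 + 36 + 12/17))*(36 - 792))*(-17) + 44 = ((-215 + 658/17)*(-756))*(-17) + 44 = -2997/17*(-756)*(-17) + 44 = (2265732/17)*(-17) + 44 = -2265732 + 44 = -2265688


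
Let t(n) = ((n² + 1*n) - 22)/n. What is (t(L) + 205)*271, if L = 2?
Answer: 53387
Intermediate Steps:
t(n) = (-22 + n + n²)/n (t(n) = ((n² + n) - 22)/n = ((n + n²) - 22)/n = (-22 + n + n²)/n)
(t(L) + 205)*271 = ((1 + 2 - 22/2) + 205)*271 = ((1 + 2 - 22*½) + 205)*271 = ((1 + 2 - 11) + 205)*271 = (-8 + 205)*271 = 197*271 = 53387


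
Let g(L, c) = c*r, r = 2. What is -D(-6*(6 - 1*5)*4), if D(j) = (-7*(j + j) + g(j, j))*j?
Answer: 6912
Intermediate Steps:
g(L, c) = 2*c (g(L, c) = c*2 = 2*c)
D(j) = -12*j² (D(j) = (-7*(j + j) + 2*j)*j = (-14*j + 2*j)*j = (-12*j)*j = -12*j²)
-D(-6*(6 - 1*5)*4) = -(-12)*(-6*(6 - 1*5)*4)² = -(-12)*(-6*(6 - 5)*4)² = -(-12)*(-6*1*4)² = -(-12)*(-6*4)² = -(-12)*(-24)² = -(-12)*576 = -1*(-6912) = 6912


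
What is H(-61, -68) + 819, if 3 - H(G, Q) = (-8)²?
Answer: 758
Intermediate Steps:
H(G, Q) = -61 (H(G, Q) = 3 - 1*(-8)² = 3 - 1*64 = 3 - 64 = -61)
H(-61, -68) + 819 = -61 + 819 = 758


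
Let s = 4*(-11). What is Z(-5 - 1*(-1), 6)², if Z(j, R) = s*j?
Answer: 30976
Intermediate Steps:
s = -44
Z(j, R) = -44*j
Z(-5 - 1*(-1), 6)² = (-44*(-5 - 1*(-1)))² = (-44*(-5 + 1))² = (-44*(-4))² = 176² = 30976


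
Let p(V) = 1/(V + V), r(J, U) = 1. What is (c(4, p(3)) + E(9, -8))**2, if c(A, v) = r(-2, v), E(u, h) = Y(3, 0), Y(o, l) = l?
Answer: 1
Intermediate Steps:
p(V) = 1/(2*V)
E(u, h) = 0
c(A, v) = 1
(c(4, p(3)) + E(9, -8))**2 = (1 + 0)**2 = 1**2 = 1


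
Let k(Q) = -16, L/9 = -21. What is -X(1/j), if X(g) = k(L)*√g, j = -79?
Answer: 16*I*√79/79 ≈ 1.8001*I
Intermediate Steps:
L = -189 (L = 9*(-21) = -189)
X(g) = -16*√g
-X(1/j) = -(-16)*√(1/(-79)) = -(-16)*√(-1/79) = -(-16)*I*√79/79 = 16*I*√79/79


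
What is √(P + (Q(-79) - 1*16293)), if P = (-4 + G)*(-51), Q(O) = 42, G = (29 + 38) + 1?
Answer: I*√19515 ≈ 139.7*I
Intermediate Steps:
G = 68 (G = 67 + 1 = 68)
P = -3264 (P = (-4 + 68)*(-51) = 64*(-51) = -3264)
√(P + (Q(-79) - 1*16293)) = √(-3264 + (42 - 1*16293)) = √(-3264 + (42 - 16293)) = √(-3264 - 16251) = √(-19515) = I*√19515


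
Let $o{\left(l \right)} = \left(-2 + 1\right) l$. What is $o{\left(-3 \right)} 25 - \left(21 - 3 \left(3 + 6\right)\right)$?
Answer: $81$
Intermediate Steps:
$o{\left(l \right)} = - l$
$o{\left(-3 \right)} 25 - \left(21 - 3 \left(3 + 6\right)\right) = \left(-1\right) \left(-3\right) 25 - \left(21 - 3 \left(3 + 6\right)\right) = 3 \cdot 25 - \left(21 - 27\right) = 75 - -6 = 75 + \left(-21 + 27\right) = 75 + 6 = 81$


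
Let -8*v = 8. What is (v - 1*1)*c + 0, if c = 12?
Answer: -24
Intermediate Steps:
v = -1 (v = -1/8*8 = -1)
(v - 1*1)*c + 0 = (-1 - 1*1)*12 + 0 = (-1 - 1)*12 + 0 = -2*12 + 0 = -24 + 0 = -24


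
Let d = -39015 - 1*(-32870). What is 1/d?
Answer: -1/6145 ≈ -0.00016273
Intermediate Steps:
d = -6145 (d = -39015 + 32870 = -6145)
1/d = 1/(-6145) = -1/6145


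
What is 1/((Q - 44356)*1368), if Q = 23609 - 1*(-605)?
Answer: -1/27554256 ≈ -3.6292e-8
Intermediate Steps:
Q = 24214 (Q = 23609 + 605 = 24214)
1/((Q - 44356)*1368) = 1/((24214 - 44356)*1368) = (1/1368)/(-20142) = -1/20142*1/1368 = -1/27554256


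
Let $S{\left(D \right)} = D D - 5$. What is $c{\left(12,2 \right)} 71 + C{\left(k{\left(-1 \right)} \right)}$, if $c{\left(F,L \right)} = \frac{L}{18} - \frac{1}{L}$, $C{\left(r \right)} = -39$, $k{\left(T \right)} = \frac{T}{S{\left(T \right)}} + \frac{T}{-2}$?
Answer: $- \frac{1199}{18} \approx -66.611$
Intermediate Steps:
$S{\left(D \right)} = -5 + D^{2}$ ($S{\left(D \right)} = D^{2} - 5 = -5 + D^{2}$)
$k{\left(T \right)} = - \frac{T}{2} + \frac{T}{-5 + T^{2}}$ ($k{\left(T \right)} = \frac{T}{-5 + T^{2}} + \frac{T}{-2} = \frac{T}{-5 + T^{2}} + T \left(- \frac{1}{2}\right) = \frac{T}{-5 + T^{2}} - \frac{T}{2} = - \frac{T}{2} + \frac{T}{-5 + T^{2}}$)
$c{\left(F,L \right)} = - \frac{1}{L} + \frac{L}{18}$ ($c{\left(F,L \right)} = L \frac{1}{18} - \frac{1}{L} = \frac{L}{18} - \frac{1}{L} = - \frac{1}{L} + \frac{L}{18}$)
$c{\left(12,2 \right)} 71 + C{\left(k{\left(-1 \right)} \right)} = \left(- \frac{1}{2} + \frac{1}{18} \cdot 2\right) 71 - 39 = \left(\left(-1\right) \frac{1}{2} + \frac{1}{9}\right) 71 - 39 = \left(- \frac{1}{2} + \frac{1}{9}\right) 71 - 39 = \left(- \frac{7}{18}\right) 71 - 39 = - \frac{497}{18} - 39 = - \frac{1199}{18}$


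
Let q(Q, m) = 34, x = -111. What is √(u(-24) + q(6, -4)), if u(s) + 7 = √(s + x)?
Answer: √(27 + 3*I*√15) ≈ 5.3101 + 1.094*I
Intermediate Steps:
u(s) = -7 + √(-111 + s) (u(s) = -7 + √(s - 111) = -7 + √(-111 + s))
√(u(-24) + q(6, -4)) = √((-7 + √(-111 - 24)) + 34) = √((-7 + √(-135)) + 34) = √((-7 + 3*I*√15) + 34) = √(27 + 3*I*√15)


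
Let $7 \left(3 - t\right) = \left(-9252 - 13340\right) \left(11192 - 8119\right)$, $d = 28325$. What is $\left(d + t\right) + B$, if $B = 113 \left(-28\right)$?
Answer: $9943052$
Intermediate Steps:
$B = -3164$
$t = 9917891$ ($t = 3 - \frac{\left(-9252 - 13340\right) \left(11192 - 8119\right)}{7} = 3 - \frac{\left(-22592\right) 3073}{7} = 3 - -9917888 = 3 + 9917888 = 9917891$)
$\left(d + t\right) + B = \left(28325 + 9917891\right) - 3164 = 9946216 - 3164 = 9943052$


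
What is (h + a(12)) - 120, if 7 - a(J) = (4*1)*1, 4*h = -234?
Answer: -351/2 ≈ -175.50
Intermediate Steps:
h = -117/2 (h = (¼)*(-234) = -117/2 ≈ -58.500)
a(J) = 3 (a(J) = 7 - 4*1 = 7 - 4 = 3)
(h + a(12)) - 120 = (-117/2 + 3) - 120 = -111/2 - 120 = -351/2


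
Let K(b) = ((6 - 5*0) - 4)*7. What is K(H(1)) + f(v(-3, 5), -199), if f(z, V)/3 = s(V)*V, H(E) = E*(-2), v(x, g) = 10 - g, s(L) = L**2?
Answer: -23641783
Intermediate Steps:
H(E) = -2*E
f(z, V) = 3*V**3 (f(z, V) = 3*(V**2*V) = 3*V**3)
K(b) = 14 (K(b) = ((6 + 0) - 4)*7 = (6 - 4)*7 = 2*7 = 14)
K(H(1)) + f(v(-3, 5), -199) = 14 + 3*(-199)**3 = 14 + 3*(-7880599) = 14 - 23641797 = -23641783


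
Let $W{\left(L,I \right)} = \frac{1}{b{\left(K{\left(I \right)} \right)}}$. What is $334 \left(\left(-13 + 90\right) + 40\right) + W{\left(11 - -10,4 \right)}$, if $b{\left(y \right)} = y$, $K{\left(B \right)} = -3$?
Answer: $\frac{117233}{3} \approx 39078.0$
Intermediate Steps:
$W{\left(L,I \right)} = - \frac{1}{3}$ ($W{\left(L,I \right)} = \frac{1}{-3} = - \frac{1}{3}$)
$334 \left(\left(-13 + 90\right) + 40\right) + W{\left(11 - -10,4 \right)} = 334 \left(\left(-13 + 90\right) + 40\right) - \frac{1}{3} = 334 \left(77 + 40\right) - \frac{1}{3} = 334 \cdot 117 - \frac{1}{3} = 39078 - \frac{1}{3} = \frac{117233}{3}$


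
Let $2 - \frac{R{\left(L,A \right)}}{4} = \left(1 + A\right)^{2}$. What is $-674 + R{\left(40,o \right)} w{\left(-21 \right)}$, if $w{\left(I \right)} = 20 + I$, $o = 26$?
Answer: $2234$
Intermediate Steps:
$R{\left(L,A \right)} = 8 - 4 \left(1 + A\right)^{2}$
$-674 + R{\left(40,o \right)} w{\left(-21 \right)} = -674 + \left(8 - 4 \left(1 + 26\right)^{2}\right) \left(20 - 21\right) = -674 + \left(8 - 4 \cdot 27^{2}\right) \left(-1\right) = -674 + \left(8 - 2916\right) \left(-1\right) = -674 - -2908 = -674 + 2908 = 2234$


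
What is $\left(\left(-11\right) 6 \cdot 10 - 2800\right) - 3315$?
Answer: $-6775$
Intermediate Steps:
$\left(\left(-11\right) 6 \cdot 10 - 2800\right) - 3315 = \left(\left(-66\right) 10 - 2800\right) - 3315 = \left(-660 - 2800\right) - 3315 = -3460 - 3315 = -6775$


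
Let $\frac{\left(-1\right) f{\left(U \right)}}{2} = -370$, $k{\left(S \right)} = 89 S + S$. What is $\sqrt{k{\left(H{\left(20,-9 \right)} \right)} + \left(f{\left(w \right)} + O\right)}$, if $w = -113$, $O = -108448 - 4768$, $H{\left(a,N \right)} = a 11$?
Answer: $2 i \sqrt{23169} \approx 304.43 i$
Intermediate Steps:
$H{\left(a,N \right)} = 11 a$
$O = -113216$ ($O = -108448 - 4768 = -113216$)
$k{\left(S \right)} = 90 S$
$f{\left(U \right)} = 740$ ($f{\left(U \right)} = \left(-2\right) \left(-370\right) = 740$)
$\sqrt{k{\left(H{\left(20,-9 \right)} \right)} + \left(f{\left(w \right)} + O\right)} = \sqrt{90 \cdot 11 \cdot 20 + \left(740 - 113216\right)} = \sqrt{90 \cdot 220 - 112476} = \sqrt{19800 - 112476} = \sqrt{-92676} = 2 i \sqrt{23169}$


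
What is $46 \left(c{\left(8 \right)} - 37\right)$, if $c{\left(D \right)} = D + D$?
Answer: $-966$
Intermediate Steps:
$c{\left(D \right)} = 2 D$
$46 \left(c{\left(8 \right)} - 37\right) = 46 \left(2 \cdot 8 - 37\right) = 46 \left(16 - 37\right) = 46 \left(-21\right) = -966$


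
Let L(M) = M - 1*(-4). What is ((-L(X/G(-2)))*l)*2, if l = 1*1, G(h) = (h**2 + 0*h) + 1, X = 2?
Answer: -44/5 ≈ -8.8000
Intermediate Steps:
G(h) = 1 + h**2 (G(h) = (h**2 + 0) + 1 = h**2 + 1 = 1 + h**2)
L(M) = 4 + M (L(M) = M + 4 = 4 + M)
l = 1
((-L(X/G(-2)))*l)*2 = (-(4 + 2/(1 + (-2)**2))*1)*2 = (-(4 + 2/(1 + 4))*1)*2 = (-(4 + 2/5)*1)*2 = (-1*22/5*1)*2 = -22/5*1*2 = -22/5*2 = -44/5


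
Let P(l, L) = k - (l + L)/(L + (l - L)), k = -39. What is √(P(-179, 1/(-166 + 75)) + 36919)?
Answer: √9785161146670/16289 ≈ 192.04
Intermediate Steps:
P(l, L) = -39 - (L + l)/l (P(l, L) = -39 - (l + L)/(L + (l - L)) = -39 - (L + l)/l)
√(P(-179, 1/(-166 + 75)) + 36919) = √((-40 - 1/((-166 + 75)*(-179))) + 36919) = √((-40 - 1*(-1/179)/(-91)) + 36919) = √((-40 - 1*(-1/91)*(-1/179)) + 36919) = √((-40 - 1/16289) + 36919) = √(-651561/16289 + 36919) = √(600722030/16289) = √9785161146670/16289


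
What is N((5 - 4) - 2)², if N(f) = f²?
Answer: 1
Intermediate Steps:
N((5 - 4) - 2)² = (((5 - 4) - 2)²)² = ((1 - 2)²)² = ((-1)²)² = 1² = 1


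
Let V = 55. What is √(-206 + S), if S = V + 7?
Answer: 12*I ≈ 12.0*I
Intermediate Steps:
S = 62 (S = 55 + 7 = 62)
√(-206 + S) = √(-206 + 62) = √(-144) = 12*I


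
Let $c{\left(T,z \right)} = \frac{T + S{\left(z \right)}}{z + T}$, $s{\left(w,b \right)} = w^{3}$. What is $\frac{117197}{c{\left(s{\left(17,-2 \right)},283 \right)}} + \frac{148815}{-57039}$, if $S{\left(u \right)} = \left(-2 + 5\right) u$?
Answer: $\frac{5788893613473}{54776453} \approx 1.0568 \cdot 10^{5}$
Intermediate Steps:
$S{\left(u \right)} = 3 u$
$c{\left(T,z \right)} = \frac{T + 3 z}{T + z}$ ($c{\left(T,z \right)} = \frac{T + 3 z}{z + T} = \frac{T + 3 z}{T + z}$)
$\frac{117197}{c{\left(s{\left(17,-2 \right)},283 \right)}} + \frac{148815}{-57039} = \frac{117197}{\frac{1}{17^{3} + 283} \left(17^{3} + 3 \cdot 283\right)} + \frac{148815}{-57039} = \frac{117197}{\frac{1}{4913 + 283} \left(4913 + 849\right)} + 148815 \left(- \frac{1}{57039}\right) = \frac{117197}{\frac{1}{5196} \cdot 5762} - \frac{49605}{19013} = \frac{117197}{\frac{2881}{2598}} - \frac{49605}{19013} = 117197 \cdot \frac{2598}{2881} - \frac{49605}{19013} = \frac{304477806}{2881} - \frac{49605}{19013} = \frac{5788893613473}{54776453}$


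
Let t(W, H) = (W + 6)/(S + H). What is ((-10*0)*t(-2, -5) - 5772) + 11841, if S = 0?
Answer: 6069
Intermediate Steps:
t(W, H) = (6 + W)/H (t(W, H) = (W + 6)/(0 + H) = (6 + W)/H)
((-10*0)*t(-2, -5) - 5772) + 11841 = ((-10*0)*((6 - 2)/(-5)) - 5772) + 11841 = (0*(-⅕*4) - 5772) + 11841 = (0*(-⅘) - 5772) + 11841 = (0 - 5772) + 11841 = -5772 + 11841 = 6069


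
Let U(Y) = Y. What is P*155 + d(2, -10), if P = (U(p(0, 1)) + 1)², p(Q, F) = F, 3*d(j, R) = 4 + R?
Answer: 618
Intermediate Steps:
d(j, R) = 4/3 + R/3 (d(j, R) = (4 + R)/3 = 4/3 + R/3)
P = 4 (P = (1 + 1)² = 2² = 4)
P*155 + d(2, -10) = 4*155 + (4/3 + (⅓)*(-10)) = 620 + (4/3 - 10/3) = 620 - 2 = 618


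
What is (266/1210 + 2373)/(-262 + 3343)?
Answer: 110446/143385 ≈ 0.77028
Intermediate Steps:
(266/1210 + 2373)/(-262 + 3343) = (266*(1/1210) + 2373)/3081 = (133/605 + 2373)*(1/3081) = (1435798/605)*(1/3081) = 110446/143385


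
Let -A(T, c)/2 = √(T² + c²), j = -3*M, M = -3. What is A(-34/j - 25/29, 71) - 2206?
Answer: -2206 - 2*√344864482/261 ≈ -2348.3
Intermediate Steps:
j = 9 (j = -3*(-3) = 9)
A(T, c) = -2*√(T² + c²)
A(-34/j - 25/29, 71) - 2206 = -2*√((-34/9 - 25/29)² + 71²) - 2206 = -2*√((-34*⅑ - 25*1/29)² + 5041) - 2206 = -2*√((-34/9 - 25/29)² + 5041) - 2206 = -2*√((-1211/261)² + 5041) - 2206 = -2*√(1466521/68121 + 5041) - 2206 = -2*√344864482/261 - 2206 = -2206 - 2*√344864482/261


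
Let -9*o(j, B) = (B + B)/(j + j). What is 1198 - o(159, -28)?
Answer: 1714310/1431 ≈ 1198.0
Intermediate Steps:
o(j, B) = -B/(9*j) (o(j, B) = -(B + B)/(9*(j + j)) = -2*B/(9*(2*j)) = -2*B*1/(2*j)/9 = -B/(9*j))
1198 - o(159, -28) = 1198 - (-1)*(-28)/(9*159) = 1198 - 1*28/1431 = 1198 - 28/1431 = 1714310/1431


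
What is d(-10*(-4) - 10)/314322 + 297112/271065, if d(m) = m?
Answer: 15566161669/14200282155 ≈ 1.0962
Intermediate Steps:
d(-10*(-4) - 10)/314322 + 297112/271065 = (-10*(-4) - 10)/314322 + 297112/271065 = (40 - 10)*(1/314322) + 297112*(1/271065) = 30*(1/314322) + 297112/271065 = 5/52387 + 297112/271065 = 15566161669/14200282155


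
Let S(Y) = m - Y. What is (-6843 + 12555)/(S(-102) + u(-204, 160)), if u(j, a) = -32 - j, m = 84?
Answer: 2856/179 ≈ 15.955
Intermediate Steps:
S(Y) = 84 - Y
(-6843 + 12555)/(S(-102) + u(-204, 160)) = (-6843 + 12555)/((84 - 1*(-102)) + (-32 - 1*(-204))) = 5712/((84 + 102) + (-32 + 204)) = 5712/(186 + 172) = 5712/358 = 5712*(1/358) = 2856/179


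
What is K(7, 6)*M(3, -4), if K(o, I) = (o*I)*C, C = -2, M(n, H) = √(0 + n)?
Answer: -84*√3 ≈ -145.49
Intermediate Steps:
M(n, H) = √n
K(o, I) = -2*I*o (K(o, I) = (o*I)*(-2) = (I*o)*(-2) = -2*I*o)
K(7, 6)*M(3, -4) = (-2*6*7)*√3 = -84*√3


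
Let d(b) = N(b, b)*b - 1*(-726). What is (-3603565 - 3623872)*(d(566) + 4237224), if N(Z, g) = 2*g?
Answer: -35260222249294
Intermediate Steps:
d(b) = 726 + 2*b² (d(b) = (2*b)*b - 1*(-726) = 2*b² + 726 = 726 + 2*b²)
(-3603565 - 3623872)*(d(566) + 4237224) = (-3603565 - 3623872)*((726 + 2*566²) + 4237224) = -7227437*((726 + 2*320356) + 4237224) = -7227437*((726 + 640712) + 4237224) = -7227437*(641438 + 4237224) = -7227437*4878662 = -35260222249294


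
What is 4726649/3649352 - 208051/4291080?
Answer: 1220198603623/978728836260 ≈ 1.2467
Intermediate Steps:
4726649/3649352 - 208051/4291080 = 1220198603623/978728836260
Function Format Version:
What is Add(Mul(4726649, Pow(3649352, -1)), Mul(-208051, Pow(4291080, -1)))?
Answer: Rational(1220198603623, 978728836260) ≈ 1.2467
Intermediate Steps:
Add(Mul(4726649, Pow(3649352, -1)), Mul(-208051, Pow(4291080, -1))) = Add(Mul(4726649, Rational(1, 3649352)), Mul(-208051, Rational(1, 4291080))) = Add(Rational(4726649, 3649352), Rational(-208051, 4291080)) = Rational(1220198603623, 978728836260)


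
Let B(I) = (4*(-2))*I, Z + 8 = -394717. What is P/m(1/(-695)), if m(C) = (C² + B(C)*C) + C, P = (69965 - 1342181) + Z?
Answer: 268391392175/234 ≈ 1.1470e+9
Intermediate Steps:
Z = -394725 (Z = -8 - 394717 = -394725)
B(I) = -8*I
P = -1666941 (P = (69965 - 1342181) - 394725 = -1272216 - 394725 = -1666941)
m(C) = C - 7*C² (m(C) = (C² + (-8*C)*C) + C = (C² - 8*C²) + C = -7*C² + C = C - 7*C²)
P/m(1/(-695)) = -1666941*(-695/(1 - 7/(-695))) = -1666941*(-695/(1 - 7*(-1/695))) = -1666941*(-695/(1 + 7/695)) = -1666941/((-1/695*702/695)) = -1666941/(-702/483025) = -1666941*(-483025/702) = 268391392175/234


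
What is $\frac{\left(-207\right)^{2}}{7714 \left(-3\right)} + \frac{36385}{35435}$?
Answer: $- \frac{2373097}{2877322} \approx -0.82476$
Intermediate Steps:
$\frac{\left(-207\right)^{2}}{7714 \left(-3\right)} + \frac{36385}{35435} = \frac{42849}{-23142} + 36385 \cdot \frac{1}{35435} = 42849 \left(- \frac{1}{23142}\right) + \frac{383}{373} = - \frac{14283}{7714} + \frac{383}{373} = - \frac{2373097}{2877322}$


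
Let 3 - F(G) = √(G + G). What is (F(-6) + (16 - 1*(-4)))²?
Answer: 517 - 92*I*√3 ≈ 517.0 - 159.35*I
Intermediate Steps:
F(G) = 3 - √2*√G (F(G) = 3 - √(G + G) = 3 - √(2*G) = 3 - √2*√G)
(F(-6) + (16 - 1*(-4)))² = ((3 - √2*√(-6)) + (16 - 1*(-4)))² = ((3 - √2*I*√6) + (16 + 4))² = ((3 - 2*I*√3) + 20)² = (23 - 2*I*√3)²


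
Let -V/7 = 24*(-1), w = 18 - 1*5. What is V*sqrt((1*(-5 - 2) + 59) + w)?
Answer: 168*sqrt(65) ≈ 1354.5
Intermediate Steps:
w = 13 (w = 18 - 5 = 13)
V = 168 (V = -168*(-1) = -7*(-24) = 168)
V*sqrt((1*(-5 - 2) + 59) + w) = 168*sqrt((1*(-5 - 2) + 59) + 13) = 168*sqrt((1*(-7) + 59) + 13) = 168*sqrt((-7 + 59) + 13) = 168*sqrt(52 + 13) = 168*sqrt(65)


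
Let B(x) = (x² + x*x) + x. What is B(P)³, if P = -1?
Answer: 1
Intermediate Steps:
B(x) = x + 2*x² (B(x) = (x² + x²) + x = 2*x² + x = x + 2*x²)
B(P)³ = (-(1 + 2*(-1)))³ = (-(1 - 2))³ = (-1*(-1))³ = 1³ = 1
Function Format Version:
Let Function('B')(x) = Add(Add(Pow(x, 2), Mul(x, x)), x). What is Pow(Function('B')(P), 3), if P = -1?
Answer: 1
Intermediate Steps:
Function('B')(x) = Add(x, Mul(2, Pow(x, 2))) (Function('B')(x) = Add(Add(Pow(x, 2), Pow(x, 2)), x) = Add(Mul(2, Pow(x, 2)), x) = Add(x, Mul(2, Pow(x, 2))))
Pow(Function('B')(P), 3) = Pow(Mul(-1, Add(1, Mul(2, -1))), 3) = Pow(Mul(-1, Add(1, -2)), 3) = Pow(Mul(-1, -1), 3) = Pow(1, 3) = 1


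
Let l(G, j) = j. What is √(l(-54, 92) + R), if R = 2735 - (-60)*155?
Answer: √12127 ≈ 110.12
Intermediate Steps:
R = 12035 (R = 2735 - 1*(-9300) = 2735 + 9300 = 12035)
√(l(-54, 92) + R) = √(92 + 12035) = √12127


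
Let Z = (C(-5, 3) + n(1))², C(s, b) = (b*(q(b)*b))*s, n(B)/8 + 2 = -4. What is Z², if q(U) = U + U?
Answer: 10226063376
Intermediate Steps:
q(U) = 2*U
n(B) = -48 (n(B) = -16 + 8*(-4) = -16 - 32 = -48)
C(s, b) = 2*s*b³ (C(s, b) = (b*((2*b)*b))*s = (b*(2*b²))*s = (2*b³)*s = 2*s*b³)
Z = 101124 (Z = (2*(-5)*3³ - 48)² = (2*(-5)*27 - 48)² = (-270 - 48)² = (-318)² = 101124)
Z² = 101124² = 10226063376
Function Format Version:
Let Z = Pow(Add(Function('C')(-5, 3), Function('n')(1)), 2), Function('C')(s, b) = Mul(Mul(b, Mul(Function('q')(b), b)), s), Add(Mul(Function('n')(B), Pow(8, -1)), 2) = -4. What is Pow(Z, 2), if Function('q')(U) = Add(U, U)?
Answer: 10226063376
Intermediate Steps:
Function('q')(U) = Mul(2, U)
Function('n')(B) = -48 (Function('n')(B) = Add(-16, Mul(8, -4)) = Add(-16, -32) = -48)
Function('C')(s, b) = Mul(2, s, Pow(b, 3)) (Function('C')(s, b) = Mul(Mul(b, Mul(Mul(2, b), b)), s) = Mul(Mul(b, Mul(2, Pow(b, 2))), s) = Mul(Mul(2, Pow(b, 3)), s) = Mul(2, s, Pow(b, 3)))
Z = 101124 (Z = Pow(Add(Mul(2, -5, Pow(3, 3)), -48), 2) = Pow(Add(Mul(2, -5, 27), -48), 2) = Pow(Add(-270, -48), 2) = Pow(-318, 2) = 101124)
Pow(Z, 2) = Pow(101124, 2) = 10226063376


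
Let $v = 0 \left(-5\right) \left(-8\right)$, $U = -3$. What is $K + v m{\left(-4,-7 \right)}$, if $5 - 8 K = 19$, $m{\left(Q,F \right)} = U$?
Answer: $- \frac{7}{4} \approx -1.75$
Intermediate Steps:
$m{\left(Q,F \right)} = -3$
$K = - \frac{7}{4}$ ($K = \frac{5}{8} - \frac{19}{8} = - \frac{7}{4} \approx -1.75$)
$v = 0$ ($v = 0 \left(-8\right) = 0$)
$K + v m{\left(-4,-7 \right)} = - \frac{7}{4} + 0 \left(-3\right) = - \frac{7}{4} + 0 = - \frac{7}{4}$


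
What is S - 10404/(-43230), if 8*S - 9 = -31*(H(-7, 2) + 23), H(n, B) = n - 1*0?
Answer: -3494963/57640 ≈ -60.634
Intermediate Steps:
H(n, B) = n (H(n, B) = n + 0 = n)
S = -487/8 (S = 9/8 + (-31*(-7 + 23))/8 = 9/8 + (-31*16)/8 = 9/8 + (⅛)*(-496) = 9/8 - 62 = -487/8 ≈ -60.875)
S - 10404/(-43230) = -487/8 - 10404/(-43230) = -487/8 - 10404*(-1/43230) = -487/8 + 1734/7205 = -3494963/57640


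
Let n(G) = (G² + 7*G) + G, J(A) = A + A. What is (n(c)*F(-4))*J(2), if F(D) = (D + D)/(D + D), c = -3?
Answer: -60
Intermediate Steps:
J(A) = 2*A
n(G) = G² + 8*G
F(D) = 1 (F(D) = (2*D)/((2*D)) = (2*D)*(1/(2*D)) = 1)
(n(c)*F(-4))*J(2) = (-3*(8 - 3)*1)*(2*2) = (-3*5*1)*4 = -15*1*4 = -15*4 = -60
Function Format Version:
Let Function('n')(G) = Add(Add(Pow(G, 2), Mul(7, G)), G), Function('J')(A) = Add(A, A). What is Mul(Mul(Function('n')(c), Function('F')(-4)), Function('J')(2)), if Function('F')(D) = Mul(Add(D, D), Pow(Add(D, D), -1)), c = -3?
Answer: -60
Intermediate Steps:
Function('J')(A) = Mul(2, A)
Function('n')(G) = Add(Pow(G, 2), Mul(8, G))
Function('F')(D) = 1 (Function('F')(D) = Mul(Mul(2, D), Pow(Mul(2, D), -1)) = Mul(Mul(2, D), Mul(Rational(1, 2), Pow(D, -1))) = 1)
Mul(Mul(Function('n')(c), Function('F')(-4)), Function('J')(2)) = Mul(Mul(Mul(-3, Add(8, -3)), 1), Mul(2, 2)) = Mul(Mul(Mul(-3, 5), 1), 4) = Mul(Mul(-15, 1), 4) = Mul(-15, 4) = -60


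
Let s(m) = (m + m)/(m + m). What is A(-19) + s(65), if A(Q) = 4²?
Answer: 17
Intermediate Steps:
A(Q) = 16
s(m) = 1 (s(m) = (2*m)/((2*m)) = (2*m)*(1/(2*m)) = 1)
A(-19) + s(65) = 16 + 1 = 17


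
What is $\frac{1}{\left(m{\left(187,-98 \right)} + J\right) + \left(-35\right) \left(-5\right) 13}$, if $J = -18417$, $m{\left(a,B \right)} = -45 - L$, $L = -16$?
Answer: $- \frac{1}{16171} \approx -6.1839 \cdot 10^{-5}$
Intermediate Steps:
$m{\left(a,B \right)} = -29$ ($m{\left(a,B \right)} = -45 - -16 = -45 + 16 = -29$)
$\frac{1}{\left(m{\left(187,-98 \right)} + J\right) + \left(-35\right) \left(-5\right) 13} = \frac{1}{\left(-29 - 18417\right) + \left(-35\right) \left(-5\right) 13} = \frac{1}{-18446 + 175 \cdot 13} = \frac{1}{-18446 + 2275} = \frac{1}{-16171} = - \frac{1}{16171}$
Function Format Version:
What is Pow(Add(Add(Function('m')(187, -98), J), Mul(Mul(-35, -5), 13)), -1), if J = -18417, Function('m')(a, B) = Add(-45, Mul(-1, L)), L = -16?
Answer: Rational(-1, 16171) ≈ -6.1839e-5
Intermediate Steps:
Function('m')(a, B) = -29 (Function('m')(a, B) = Add(-45, Mul(-1, -16)) = Add(-45, 16) = -29)
Pow(Add(Add(Function('m')(187, -98), J), Mul(Mul(-35, -5), 13)), -1) = Pow(Add(Add(-29, -18417), Mul(Mul(-35, -5), 13)), -1) = Pow(Add(-18446, Mul(175, 13)), -1) = Pow(Add(-18446, 2275), -1) = Pow(-16171, -1) = Rational(-1, 16171)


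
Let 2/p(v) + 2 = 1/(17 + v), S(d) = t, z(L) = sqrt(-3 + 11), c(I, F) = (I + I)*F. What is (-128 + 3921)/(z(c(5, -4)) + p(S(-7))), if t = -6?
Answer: 876183/1522 + 1672713*sqrt(2)/1522 ≈ 2129.9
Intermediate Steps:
c(I, F) = 2*F*I (c(I, F) = (2*I)*F = 2*F*I)
z(L) = 2*sqrt(2) (z(L) = sqrt(8) = 2*sqrt(2))
S(d) = -6
p(v) = 2/(-2 + 1/(17 + v))
(-128 + 3921)/(z(c(5, -4)) + p(S(-7))) = (-128 + 3921)/(2*sqrt(2) + 2*(-17 - 1*(-6))/(33 + 2*(-6))) = 3793/(2*sqrt(2) + 2*(-17 + 6)/(33 - 12)) = 3793/(2*sqrt(2) + 2*(-11)/21) = 3793/(2*sqrt(2) + 2*(1/21)*(-11)) = 3793/(2*sqrt(2) - 22/21) = 3793/(-22/21 + 2*sqrt(2))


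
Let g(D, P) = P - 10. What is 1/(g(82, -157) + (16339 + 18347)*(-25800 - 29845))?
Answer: -1/1930102637 ≈ -5.1811e-10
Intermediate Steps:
g(D, P) = -10 + P
1/(g(82, -157) + (16339 + 18347)*(-25800 - 29845)) = 1/((-10 - 157) + (16339 + 18347)*(-25800 - 29845)) = 1/(-167 + 34686*(-55645)) = 1/(-167 - 1930102470) = 1/(-1930102637) = -1/1930102637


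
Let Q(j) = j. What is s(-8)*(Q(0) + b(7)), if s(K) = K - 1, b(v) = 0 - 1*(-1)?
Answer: -9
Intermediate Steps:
b(v) = 1 (b(v) = 0 + 1 = 1)
s(K) = -1 + K
s(-8)*(Q(0) + b(7)) = (-1 - 8)*(0 + 1) = -9*1 = -9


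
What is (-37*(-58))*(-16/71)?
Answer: -34336/71 ≈ -483.61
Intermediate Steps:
(-37*(-58))*(-16/71) = 2146*(-16*1/71) = 2146*(-16/71) = -34336/71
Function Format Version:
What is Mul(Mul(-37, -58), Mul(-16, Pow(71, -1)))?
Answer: Rational(-34336, 71) ≈ -483.61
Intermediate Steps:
Mul(Mul(-37, -58), Mul(-16, Pow(71, -1))) = Mul(2146, Mul(-16, Rational(1, 71))) = Mul(2146, Rational(-16, 71)) = Rational(-34336, 71)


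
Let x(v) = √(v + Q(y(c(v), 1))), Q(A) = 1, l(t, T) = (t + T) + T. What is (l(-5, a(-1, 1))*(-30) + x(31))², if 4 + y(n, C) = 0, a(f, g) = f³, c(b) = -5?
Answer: 44132 + 1680*√2 ≈ 46508.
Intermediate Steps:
y(n, C) = -4 (y(n, C) = -4 + 0 = -4)
l(t, T) = t + 2*T (l(t, T) = (T + t) + T = t + 2*T)
x(v) = √(1 + v) (x(v) = √(v + 1) = √(1 + v))
(l(-5, a(-1, 1))*(-30) + x(31))² = ((-5 + 2*(-1)³)*(-30) + √(1 + 31))² = ((-5 + 2*(-1))*(-30) + √32)² = ((-5 - 2)*(-30) + 4*√2)² = (-7*(-30) + 4*√2)² = (210 + 4*√2)²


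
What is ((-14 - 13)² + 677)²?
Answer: 1976836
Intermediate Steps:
((-14 - 13)² + 677)² = ((-27)² + 677)² = (729 + 677)² = 1406² = 1976836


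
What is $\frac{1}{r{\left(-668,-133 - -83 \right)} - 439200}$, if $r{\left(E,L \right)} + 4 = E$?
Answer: $- \frac{1}{439872} \approx -2.2734 \cdot 10^{-6}$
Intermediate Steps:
$r{\left(E,L \right)} = -4 + E$
$\frac{1}{r{\left(-668,-133 - -83 \right)} - 439200} = \frac{1}{\left(-4 - 668\right) - 439200} = \frac{1}{-672 - 439200} = \frac{1}{-439872} = - \frac{1}{439872}$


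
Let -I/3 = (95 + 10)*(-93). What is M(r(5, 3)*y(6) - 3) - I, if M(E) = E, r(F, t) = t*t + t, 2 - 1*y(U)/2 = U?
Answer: -29394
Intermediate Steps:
y(U) = 4 - 2*U
r(F, t) = t + t**2 (r(F, t) = t**2 + t = t + t**2)
I = 29295 (I = -3*(95 + 10)*(-93) = -315*(-93) = -3*(-9765) = 29295)
M(r(5, 3)*y(6) - 3) - I = ((3*(1 + 3))*(4 - 2*6) - 3) - 1*29295 = ((3*4)*(4 - 12) - 3) - 29295 = (12*(-8) - 3) - 29295 = (-96 - 3) - 29295 = -99 - 29295 = -29394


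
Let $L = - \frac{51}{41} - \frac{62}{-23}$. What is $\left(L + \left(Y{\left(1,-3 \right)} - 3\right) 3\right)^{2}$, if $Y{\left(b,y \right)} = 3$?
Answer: $\frac{1874161}{889249} \approx 2.1076$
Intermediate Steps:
$L = \frac{1369}{943}$ ($L = \left(-51\right) \frac{1}{41} - - \frac{62}{23} = - \frac{51}{41} + \frac{62}{23} = \frac{1369}{943} \approx 1.4517$)
$\left(L + \left(Y{\left(1,-3 \right)} - 3\right) 3\right)^{2} = \left(\frac{1369}{943} + \left(3 - 3\right) 3\right)^{2} = \left(\frac{1369}{943} + 0 \cdot 3\right)^{2} = \left(\frac{1369}{943} + 0\right)^{2} = \left(\frac{1369}{943}\right)^{2} = \frac{1874161}{889249}$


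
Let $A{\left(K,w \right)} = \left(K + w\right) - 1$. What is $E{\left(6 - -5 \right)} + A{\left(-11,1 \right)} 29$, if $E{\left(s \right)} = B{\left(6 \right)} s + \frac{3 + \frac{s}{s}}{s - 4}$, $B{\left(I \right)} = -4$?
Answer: $- \frac{2537}{7} \approx -362.43$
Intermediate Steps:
$A{\left(K,w \right)} = -1 + K + w$
$E{\left(s \right)} = - 4 s + \frac{4}{-4 + s}$ ($E{\left(s \right)} = - 4 s + \frac{3 + \frac{s}{s}}{s - 4} = - 4 s + \frac{3 + 1}{-4 + s} = - 4 s + \frac{4}{-4 + s}$)
$E{\left(6 - -5 \right)} + A{\left(-11,1 \right)} 29 = \frac{4 \left(1 - \left(6 - -5\right)^{2} + 4 \left(6 - -5\right)\right)}{-4 + \left(6 - -5\right)} + \left(-1 - 11 + 1\right) 29 = \frac{4 \left(1 - \left(6 + 5\right)^{2} + 4 \left(6 + 5\right)\right)}{-4 + \left(6 + 5\right)} - 319 = \frac{4 \left(1 - 11^{2} + 4 \cdot 11\right)}{-4 + 11} - 319 = \frac{4 \left(1 - 121 + 44\right)}{7} - 319 = 4 \cdot \frac{1}{7} \left(1 - 121 + 44\right) - 319 = 4 \cdot \frac{1}{7} \left(-76\right) - 319 = - \frac{304}{7} - 319 = - \frac{2537}{7}$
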